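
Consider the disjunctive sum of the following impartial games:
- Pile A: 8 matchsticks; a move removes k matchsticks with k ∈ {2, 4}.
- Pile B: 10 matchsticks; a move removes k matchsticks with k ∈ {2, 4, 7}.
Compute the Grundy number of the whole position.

For pile A, compute g(0), g(1), … with moves {2, 4}:
g(0) = mex{} = 0
g(1) = mex{} = 0
g(2) = mex{0} = 1
g(3) = mex{0} = 1
g(4) = mex{0,1} = 2
g(5) = mex{0,1} = 2
g(6) = mex{1,2} = 0
g(7) = mex{1,2} = 0
g(8) = mex{0,2} = 1
So g(8) = 1.
For pile B, compute g(0), g(1), … with moves {2, 4, 7}:
g(0) = mex{} = 0
g(1) = mex{} = 0
g(2) = mex{0} = 1
g(3) = mex{0} = 1
g(4) = mex{0,1} = 2
g(5) = mex{0,1} = 2
g(6) = mex{1,2} = 0
g(7) = mex{0,1,2} = 3
g(8) = mex{0,2} = 1
g(9) = mex{1,2,3} = 0
g(10) = mex{0,1} = 2
So g(10) = 2.
The value of a disjunctive sum is the nim-sum of the parts.
Combined value = 1 XOR 2 = 3.

3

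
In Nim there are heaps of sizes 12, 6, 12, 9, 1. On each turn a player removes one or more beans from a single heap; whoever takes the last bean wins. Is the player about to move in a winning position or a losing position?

Compute the nim-sum pairwise:
12 XOR 6 = 10
10 XOR 12 = 6
6 XOR 9 = 15
15 XOR 1 = 14
The nim-sum is 14 ≠ 0, so this is an N-position: the player to move can win.

Winning position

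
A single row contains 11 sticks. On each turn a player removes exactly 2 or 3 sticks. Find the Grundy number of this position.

Build the Grundy sequence with g(k) = mex{g(k−s) : s ∈ {2, 3}, s ≤ k}:
k:     0  1  2  3  4  5  6  7  8  9 10 11
g(k):  0  0  1  1  2  0  0  1  1  2  0  0
So g(11) = 0.

0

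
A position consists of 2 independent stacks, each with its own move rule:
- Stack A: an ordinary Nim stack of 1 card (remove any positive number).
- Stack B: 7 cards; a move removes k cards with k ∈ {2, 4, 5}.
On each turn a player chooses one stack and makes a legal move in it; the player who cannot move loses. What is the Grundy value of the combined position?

Stack A is a plain Nim stack of size 1, so its Grundy value is 1.
For stack B, compute g(0), g(1), … with moves {2, 4, 5}:
g(0) = mex{} = 0
g(1) = mex{} = 0
g(2) = mex{0} = 1
g(3) = mex{0} = 1
g(4) = mex{0,1} = 2
g(5) = mex{0,1} = 2
g(6) = mex{0,1,2} = 3
g(7) = mex{1,2} = 0
So g(7) = 0.
By the Sprague-Grundy theorem, the Grundy value of a sum of independent games is the XOR of the component values.
Combined value = 1 ⊕ 0 = 1.

1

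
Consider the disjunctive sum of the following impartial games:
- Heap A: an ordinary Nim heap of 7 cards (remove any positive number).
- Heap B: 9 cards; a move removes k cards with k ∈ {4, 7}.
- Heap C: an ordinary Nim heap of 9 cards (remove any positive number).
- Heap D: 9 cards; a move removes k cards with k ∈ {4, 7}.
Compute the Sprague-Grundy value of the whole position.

14

Heap A is a plain Nim heap of size 7, so its Grundy value is 7.
Build the Grundy sequence for heap B with g(k) = mex{g(k−s) : s ∈ {4, 7}, s ≤ k}:
k:     0  1  2  3  4  5  6  7  8  9
g(k):  0  0  0  0  1  1  1  1  2  2
So g(9) = 2.
Heap C is a plain Nim heap of size 9, so its Grundy value is 9.
For heap D, compute g(0), g(1), … with moves {4, 7}:
g(0) = mex{} = 0
g(1) = mex{} = 0
g(2) = mex{} = 0
g(3) = mex{} = 0
g(4) = mex{0} = 1
g(5) = mex{0} = 1
g(6) = mex{0} = 1
g(7) = mex{0} = 1
g(8) = mex{0,1} = 2
g(9) = mex{0,1} = 2
So g(9) = 2.
The value of a disjunctive sum is the nim-sum of the parts.
Combined value = 7 XOR 2 XOR 9 XOR 2 = 14.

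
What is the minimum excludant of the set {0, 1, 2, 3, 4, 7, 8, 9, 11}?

5

The values 0, 1, 2, 3, 4 are all present; 5 is the first non-negative integer missing from the set.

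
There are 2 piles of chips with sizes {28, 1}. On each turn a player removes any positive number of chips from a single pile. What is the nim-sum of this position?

29

Compute the nim-sum pairwise:
28 ^ 1 = 29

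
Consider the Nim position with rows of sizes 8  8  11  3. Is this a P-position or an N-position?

Write each in binary and XOR column by column:
  1000  (8)
  1000  (8)
  1011  (11)
  0011  (3)
  ----
  1000  (8)
The nim-sum is 8 ≠ 0, so this is an N-position: the player to move can win.

N-position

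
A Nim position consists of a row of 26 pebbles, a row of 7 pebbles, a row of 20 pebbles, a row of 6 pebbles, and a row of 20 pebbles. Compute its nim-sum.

27

Compute the nim-sum pairwise:
26 ⊕ 7 = 29
29 ⊕ 20 = 9
9 ⊕ 6 = 15
15 ⊕ 20 = 27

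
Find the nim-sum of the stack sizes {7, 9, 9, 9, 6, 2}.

10

Compute the nim-sum pairwise:
7 ^ 9 = 14
14 ^ 9 = 7
7 ^ 9 = 14
14 ^ 6 = 8
8 ^ 2 = 10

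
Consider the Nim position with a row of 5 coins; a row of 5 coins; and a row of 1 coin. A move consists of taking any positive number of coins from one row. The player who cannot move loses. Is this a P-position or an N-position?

Nim-sum: 5 ⊕ 5 ⊕ 1 = 1.
The nim-sum is 1 ≠ 0, so this is an N-position: the player to move can win.

N-position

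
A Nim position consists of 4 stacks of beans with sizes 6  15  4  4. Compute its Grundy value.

Nim-sum: 6 ⊕ 15 ⊕ 4 ⊕ 4 = 9.

9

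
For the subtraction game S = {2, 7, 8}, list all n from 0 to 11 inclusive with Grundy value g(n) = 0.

Compute g(0), g(1), … for moves {2, 7, 8}:
g(0) = mex{} = 0
g(1) = mex{} = 0
g(2) = mex{0} = 1
g(3) = mex{0} = 1
g(4) = mex{1} = 0
g(5) = mex{1} = 0
g(6) = mex{0} = 1
g(7) = mex{0} = 1
g(8) = mex{0,1} = 2
g(9) = mex{0,1} = 2
g(10) = mex{1,2} = 0
g(11) = mex{0,1,2} = 3
The P-positions (g = 0) in 0..11 are 0, 1, 4, 5, 10.

0, 1, 4, 5, 10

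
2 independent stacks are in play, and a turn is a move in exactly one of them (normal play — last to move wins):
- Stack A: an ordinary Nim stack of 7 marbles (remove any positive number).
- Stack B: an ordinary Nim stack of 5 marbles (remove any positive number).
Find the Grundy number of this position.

Stack A is a plain Nim stack of size 7, so its Grundy value is 7.
Stack B is a plain Nim stack of size 5, so its Grundy value is 5.
By the Sprague-Grundy theorem, the Grundy value of a sum of independent games is the XOR of the component values.
Combined value = 7 ⊕ 5 = 2.

2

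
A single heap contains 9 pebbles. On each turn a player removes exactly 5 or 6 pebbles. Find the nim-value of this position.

1

Build the Grundy sequence with g(k) = mex{g(k−s) : s ∈ {5, 6}, s ≤ k}:
g(0) = mex{} = 0
g(1) = mex{} = 0
g(2) = mex{} = 0
g(3) = mex{} = 0
g(4) = mex{} = 0
g(5) = mex{0} = 1
g(6) = mex{0} = 1
g(7) = mex{0} = 1
g(8) = mex{0} = 1
g(9) = mex{0} = 1
So g(9) = 1.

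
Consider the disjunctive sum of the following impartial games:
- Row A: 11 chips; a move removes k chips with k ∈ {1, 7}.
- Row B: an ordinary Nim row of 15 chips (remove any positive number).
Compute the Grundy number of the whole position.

Grundy values for row A (subtraction set {1, 7}):
k:     0  1  2  3  4  5  6  7  8  9 10 11
g(k):  0  1  0  1  0  1  0  1  0  1  0  1
So g(11) = 1.
Row B is a plain Nim row of size 15, so its Grundy value is 15.
By the Sprague-Grundy theorem, the Grundy value of a sum of independent games is the XOR of the component values.
Combined value = 1 XOR 15 = 14.

14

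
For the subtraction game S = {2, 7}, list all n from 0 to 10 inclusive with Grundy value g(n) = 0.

0, 1, 4, 5, 9, 10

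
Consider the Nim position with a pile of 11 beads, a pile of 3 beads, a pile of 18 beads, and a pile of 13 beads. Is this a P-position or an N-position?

N-position

Nim-sum: 11 XOR 3 XOR 18 XOR 13 = 23.
The nim-sum is 23 ≠ 0, so this is an N-position: the player to move can win.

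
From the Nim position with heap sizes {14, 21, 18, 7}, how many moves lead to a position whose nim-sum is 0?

1

In binary:
  01110  (14)
  10101  (21)
  10010  (18)
  00111  (7)
  -----
  01110  (14)
The overall nim-sum is X = 14. A heap of size p has a winning move iff p XOR X < p (reduce it to p XOR X).
  14: 14 XOR 14 = 0 < 14 — winning move (to 0).
  21: 21 XOR 14 = 27 ≥ 21 — no move.
  18: 18 XOR 14 = 28 ≥ 18 — no move.
  7: 7 XOR 14 = 9 ≥ 7 — no move.
That gives 1 winning move.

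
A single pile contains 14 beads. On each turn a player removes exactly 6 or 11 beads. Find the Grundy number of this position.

Compute g(0), g(1), … for moves {6, 11}:
k:     0  1  2  3  4  5  6  7  8  9 10 11 12 13 14
g(k):  0  0  0  0  0  0  1  1  1  1  1  1  2  2  2
So g(14) = 2.

2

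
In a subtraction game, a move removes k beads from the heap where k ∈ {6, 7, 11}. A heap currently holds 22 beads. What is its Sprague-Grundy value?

0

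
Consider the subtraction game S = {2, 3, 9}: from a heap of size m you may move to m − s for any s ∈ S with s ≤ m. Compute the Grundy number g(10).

2

Grundy values for subtraction set {2, 3, 9}:
k:     0  1  2  3  4  5  6  7  8  9 10
g(k):  0  0  1  1  2  0  0  1  1  2  2
So g(10) = 2.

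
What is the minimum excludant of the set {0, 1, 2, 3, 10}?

The values 0, 1, 2, 3 are all present; 4 is the first non-negative integer missing from the set.

4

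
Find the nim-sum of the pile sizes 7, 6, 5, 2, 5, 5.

6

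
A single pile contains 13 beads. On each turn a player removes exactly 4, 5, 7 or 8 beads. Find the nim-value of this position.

0

Compute g(0), g(1), … for moves {4, 5, 7, 8}:
g(0) = mex{} = 0
g(1) = mex{} = 0
g(2) = mex{} = 0
g(3) = mex{} = 0
g(4) = mex{0} = 1
g(5) = mex{0} = 1
g(6) = mex{0} = 1
g(7) = mex{0} = 1
g(8) = mex{0,1} = 2
g(9) = mex{0,1} = 2
g(10) = mex{0,1} = 2
g(11) = mex{0,1} = 2
g(12) = mex{1,2} = 0
g(13) = mex{1,2} = 0
So g(13) = 0.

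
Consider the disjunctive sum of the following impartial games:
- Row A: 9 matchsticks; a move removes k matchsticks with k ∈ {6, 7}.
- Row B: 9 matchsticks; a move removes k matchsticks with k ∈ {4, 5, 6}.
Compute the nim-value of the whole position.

For row A, compute g(0), g(1), … with moves {6, 7}:
k:     0  1  2  3  4  5  6  7  8  9
g(k):  0  0  0  0  0  0  1  1  1  1
So g(9) = 1.
For row B, compute g(0), g(1), … with moves {4, 5, 6}:
g(0) = mex{} = 0
g(1) = mex{} = 0
g(2) = mex{} = 0
g(3) = mex{} = 0
g(4) = mex{0} = 1
g(5) = mex{0} = 1
g(6) = mex{0} = 1
g(7) = mex{0} = 1
g(8) = mex{0,1} = 2
g(9) = mex{0,1} = 2
So g(9) = 2.
The value of a disjunctive sum is the nim-sum of the parts.
Combined value = 1 ⊕ 2 = 3.

3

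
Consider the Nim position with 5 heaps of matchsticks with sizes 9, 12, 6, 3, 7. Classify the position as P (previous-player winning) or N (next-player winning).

Write each in binary and XOR column by column:
  1001  (9)
  1100  (12)
  0110  (6)
  0011  (3)
  0111  (7)
  ----
  0111  (7)
The nim-sum is 7 ≠ 0, so this is an N-position: the player to move can win.

N-position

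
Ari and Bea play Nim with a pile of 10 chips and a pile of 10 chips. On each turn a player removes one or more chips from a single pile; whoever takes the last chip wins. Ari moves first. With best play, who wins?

Bea wins

Compute the nim-sum pairwise:
10 ^ 10 = 0
The nim-sum is 0, so this is a P-position: the player to move is in a losing position under optimal play; Ari is about to move from it and so loses — Bea wins.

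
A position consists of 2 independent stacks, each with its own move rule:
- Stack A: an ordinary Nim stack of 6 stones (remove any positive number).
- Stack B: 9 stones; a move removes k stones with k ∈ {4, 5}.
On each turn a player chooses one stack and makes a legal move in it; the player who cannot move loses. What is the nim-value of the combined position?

6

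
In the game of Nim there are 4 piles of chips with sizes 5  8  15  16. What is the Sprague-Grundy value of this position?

18

In binary:
  00101  (5)
  01000  (8)
  01111  (15)
  10000  (16)
  -----
  10010  (18)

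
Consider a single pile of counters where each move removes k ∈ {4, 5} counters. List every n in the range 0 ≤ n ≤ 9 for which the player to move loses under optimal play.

Grundy values for subtraction set {4, 5}:
g(0) = mex{} = 0
g(1) = mex{} = 0
g(2) = mex{} = 0
g(3) = mex{} = 0
g(4) = mex{0} = 1
g(5) = mex{0} = 1
g(6) = mex{0} = 1
g(7) = mex{0} = 1
g(8) = mex{0,1} = 2
g(9) = mex{1} = 0
The P-positions (g = 0) in 0..9 are 0, 1, 2, 3, 9.

0, 1, 2, 3, 9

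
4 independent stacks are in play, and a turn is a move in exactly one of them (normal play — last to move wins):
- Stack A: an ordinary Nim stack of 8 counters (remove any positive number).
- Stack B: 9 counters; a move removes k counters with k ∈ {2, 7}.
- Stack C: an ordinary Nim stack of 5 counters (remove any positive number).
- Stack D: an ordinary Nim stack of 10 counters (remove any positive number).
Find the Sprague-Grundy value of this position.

7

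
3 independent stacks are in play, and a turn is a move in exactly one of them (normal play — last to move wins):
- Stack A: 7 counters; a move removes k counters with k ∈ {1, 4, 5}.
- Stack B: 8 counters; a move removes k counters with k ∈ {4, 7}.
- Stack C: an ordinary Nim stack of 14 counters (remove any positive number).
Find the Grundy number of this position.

15

Grundy values for stack A (subtraction set {1, 4, 5}):
g(0) = mex{} = 0
g(1) = mex{0} = 1
g(2) = mex{1} = 0
g(3) = mex{0} = 1
g(4) = mex{0,1} = 2
g(5) = mex{0,1,2} = 3
g(6) = mex{0,1,3} = 2
g(7) = mex{0,1,2} = 3
So g(7) = 3.
Build the Grundy sequence for stack B with g(k) = mex{g(k−s) : s ∈ {4, 7}, s ≤ k}:
g(0) = mex{} = 0
g(1) = mex{} = 0
g(2) = mex{} = 0
g(3) = mex{} = 0
g(4) = mex{0} = 1
g(5) = mex{0} = 1
g(6) = mex{0} = 1
g(7) = mex{0} = 1
g(8) = mex{0,1} = 2
So g(8) = 2.
Stack C is a plain Nim stack of size 14, so its Grundy value is 14.
By the Sprague-Grundy theorem, the Grundy value of a sum of independent games is the XOR of the component values.
Combined value = 3 XOR 2 XOR 14 = 15.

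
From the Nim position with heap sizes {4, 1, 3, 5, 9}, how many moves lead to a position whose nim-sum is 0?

1

Compute the nim-sum pairwise:
4 ⊕ 1 = 5
5 ⊕ 3 = 6
6 ⊕ 5 = 3
3 ⊕ 9 = 10
The overall nim-sum is X = 10. A heap of size p has a winning move iff p XOR X < p (reduce it to p XOR X).
  4: 4 XOR 10 = 14 ≥ 4 — no move.
  1: 1 XOR 10 = 11 ≥ 1 — no move.
  3: 3 XOR 10 = 9 ≥ 3 — no move.
  5: 5 XOR 10 = 15 ≥ 5 — no move.
  9: 9 XOR 10 = 3 < 9 — winning move (to 3).
That gives 1 winning move.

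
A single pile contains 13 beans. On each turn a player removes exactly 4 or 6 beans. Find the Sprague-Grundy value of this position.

Compute g(0), g(1), … for moves {4, 6}:
k:     0  1  2  3  4  5  6  7  8  9 10 11 12 13
g(k):  0  0  0  0  1  1  1  1  2  2  0  0  0  0
So g(13) = 0.

0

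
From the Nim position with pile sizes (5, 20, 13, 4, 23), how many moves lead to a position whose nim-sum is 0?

1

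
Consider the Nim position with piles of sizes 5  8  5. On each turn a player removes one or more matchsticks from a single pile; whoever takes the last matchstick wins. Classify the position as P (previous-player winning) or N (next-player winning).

N-position

Compute the nim-sum pairwise:
5 ⊕ 8 = 13
13 ⊕ 5 = 8
The nim-sum is 8 ≠ 0, so this is an N-position: the player to move can win.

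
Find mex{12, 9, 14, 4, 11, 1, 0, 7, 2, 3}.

The values 0, 1, 2, 3, 4 are all present; 5 is the first non-negative integer missing from the set.

5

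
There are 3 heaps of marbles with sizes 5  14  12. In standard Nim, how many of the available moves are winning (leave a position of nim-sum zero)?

Compute the nim-sum pairwise:
5 XOR 14 = 11
11 XOR 12 = 7
The overall nim-sum is X = 7. A heap of size p has a winning move iff p XOR X < p (reduce it to p XOR X).
  5: 5 XOR 7 = 2 < 5 — winning move (to 2).
  14: 14 XOR 7 = 9 < 14 — winning move (to 9).
  12: 12 XOR 7 = 11 < 12 — winning move (to 11).
That gives 3 winning moves.

3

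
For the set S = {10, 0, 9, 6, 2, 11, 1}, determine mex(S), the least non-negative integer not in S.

The values 0, 1, 2 are all present; 3 is the first non-negative integer missing from the set.

3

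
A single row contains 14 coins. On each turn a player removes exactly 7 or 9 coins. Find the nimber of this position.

2

Grundy values for subtraction set {7, 9}:
g(0) = mex{} = 0
g(1) = mex{} = 0
g(2) = mex{} = 0
g(3) = mex{} = 0
g(4) = mex{} = 0
g(5) = mex{} = 0
g(6) = mex{} = 0
g(7) = mex{0} = 1
g(8) = mex{0} = 1
g(9) = mex{0} = 1
g(10) = mex{0} = 1
g(11) = mex{0} = 1
g(12) = mex{0} = 1
g(13) = mex{0} = 1
g(14) = mex{0,1} = 2
So g(14) = 2.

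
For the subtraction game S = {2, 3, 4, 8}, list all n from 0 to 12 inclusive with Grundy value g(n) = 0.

0, 1, 6, 7, 12

Compute g(0), g(1), … for moves {2, 3, 4, 8}:
g(0) = mex{} = 0
g(1) = mex{} = 0
g(2) = mex{0} = 1
g(3) = mex{0} = 1
g(4) = mex{0,1} = 2
g(5) = mex{0,1} = 2
g(6) = mex{1,2} = 0
g(7) = mex{1,2} = 0
g(8) = mex{0,2} = 1
g(9) = mex{0,2} = 1
g(10) = mex{0,1} = 2
g(11) = mex{0,1} = 2
g(12) = mex{1,2} = 0
The P-positions (g = 0) in 0..12 are 0, 1, 6, 7, 12.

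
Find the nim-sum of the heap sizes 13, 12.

1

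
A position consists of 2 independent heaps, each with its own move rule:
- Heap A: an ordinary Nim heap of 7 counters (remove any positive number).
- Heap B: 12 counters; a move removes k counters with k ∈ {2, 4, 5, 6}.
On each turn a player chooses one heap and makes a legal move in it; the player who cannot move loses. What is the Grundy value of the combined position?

5

Heap A is a plain Nim heap of size 7, so its Grundy value is 7.
Build the Grundy sequence for heap B with g(k) = mex{g(k−s) : s ∈ {2, 4, 5, 6}, s ≤ k}:
g(0) = mex{} = 0
g(1) = mex{} = 0
g(2) = mex{0} = 1
g(3) = mex{0} = 1
g(4) = mex{0,1} = 2
g(5) = mex{0,1} = 2
g(6) = mex{0,1,2} = 3
g(7) = mex{0,1,2} = 3
g(8) = mex{1,2,3} = 0
g(9) = mex{1,2,3} = 0
g(10) = mex{0,2,3} = 1
g(11) = mex{0,2,3} = 1
g(12) = mex{0,1,3} = 2
So g(12) = 2.
The value of a disjunctive sum is the nim-sum of the parts.
Combined value = 7 XOR 2 = 5.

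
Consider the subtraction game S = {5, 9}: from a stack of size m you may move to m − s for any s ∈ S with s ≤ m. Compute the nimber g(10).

2

Compute g(0), g(1), … for moves {5, 9}:
k:     0  1  2  3  4  5  6  7  8  9 10
g(k):  0  0  0  0  0  1  1  1  1  1  2
So g(10) = 2.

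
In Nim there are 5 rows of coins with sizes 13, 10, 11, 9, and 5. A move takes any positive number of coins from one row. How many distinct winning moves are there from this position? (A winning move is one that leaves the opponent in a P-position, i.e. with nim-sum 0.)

0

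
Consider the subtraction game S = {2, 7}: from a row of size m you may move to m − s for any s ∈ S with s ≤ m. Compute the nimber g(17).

2

Compute g(0), g(1), … for moves {2, 7}:
k:     0  1  2  3  4  5  6  7  8  9 10 11 12 13 14 15 16 17
g(k):  0  0  1  1  0  0  1  1  2  0  0  1  1  0  0  1  1  2
So g(17) = 2.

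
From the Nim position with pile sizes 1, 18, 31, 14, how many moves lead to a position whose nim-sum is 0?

3

Compute the nim-sum pairwise:
1 ⊕ 18 = 19
19 ⊕ 31 = 12
12 ⊕ 14 = 2
The overall nim-sum is X = 2. A pile of size p has a winning move iff p XOR X < p (reduce it to p XOR X).
  1: 1 XOR 2 = 3 ≥ 1 — no move.
  18: 18 XOR 2 = 16 < 18 — winning move (to 16).
  31: 31 XOR 2 = 29 < 31 — winning move (to 29).
  14: 14 XOR 2 = 12 < 14 — winning move (to 12).
That gives 3 winning moves.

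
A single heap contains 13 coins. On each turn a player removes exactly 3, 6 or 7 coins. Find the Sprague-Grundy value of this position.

Build the Grundy sequence with g(k) = mex{g(k−s) : s ∈ {3, 6, 7}, s ≤ k}:
k:     0  1  2  3  4  5  6  7  8  9 10 11 12 13
g(k):  0  0  0  1  1  1  2  2  2  3  0  0  0  1
So g(13) = 1.

1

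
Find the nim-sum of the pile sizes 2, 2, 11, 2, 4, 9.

4

Bitwise XOR of the heap sizes:
  0010  (2)
  0010  (2)
  1011  (11)
  0010  (2)
  0100  (4)
  1001  (9)
  ----
  0100  (4)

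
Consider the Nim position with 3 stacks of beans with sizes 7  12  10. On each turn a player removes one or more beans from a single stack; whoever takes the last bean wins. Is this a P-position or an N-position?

N-position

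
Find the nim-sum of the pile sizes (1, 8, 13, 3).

7

Nim-sum: 1 ⊕ 8 ⊕ 13 ⊕ 3 = 7.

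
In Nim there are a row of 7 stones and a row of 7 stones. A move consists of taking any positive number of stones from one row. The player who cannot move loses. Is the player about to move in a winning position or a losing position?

Losing position

Nim-sum: 7 XOR 7 = 0.
The nim-sum is 0, so this is a P-position: the player to move is in a losing position under optimal play.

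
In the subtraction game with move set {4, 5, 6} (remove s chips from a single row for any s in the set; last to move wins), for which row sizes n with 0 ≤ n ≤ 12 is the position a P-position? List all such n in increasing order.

Grundy values for subtraction set {4, 5, 6}:
g(0) = mex{} = 0
g(1) = mex{} = 0
g(2) = mex{} = 0
g(3) = mex{} = 0
g(4) = mex{0} = 1
g(5) = mex{0} = 1
g(6) = mex{0} = 1
g(7) = mex{0} = 1
g(8) = mex{0,1} = 2
g(9) = mex{0,1} = 2
g(10) = mex{1} = 0
g(11) = mex{1} = 0
g(12) = mex{1,2} = 0
The P-positions (g = 0) in 0..12 are 0, 1, 2, 3, 10, 11, 12.

0, 1, 2, 3, 10, 11, 12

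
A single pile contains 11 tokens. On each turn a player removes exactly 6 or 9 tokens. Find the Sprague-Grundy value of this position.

1

Grundy values for subtraction set {6, 9}:
k:     0  1  2  3  4  5  6  7  8  9 10 11
g(k):  0  0  0  0  0  0  1  1  1  1  1  1
So g(11) = 1.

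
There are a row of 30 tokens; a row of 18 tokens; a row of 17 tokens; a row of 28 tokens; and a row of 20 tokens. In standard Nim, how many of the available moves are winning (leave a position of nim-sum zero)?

5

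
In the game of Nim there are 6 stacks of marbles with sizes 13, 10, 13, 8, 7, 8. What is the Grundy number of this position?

Compute the nim-sum pairwise:
13 ^ 10 = 7
7 ^ 13 = 10
10 ^ 8 = 2
2 ^ 7 = 5
5 ^ 8 = 13

13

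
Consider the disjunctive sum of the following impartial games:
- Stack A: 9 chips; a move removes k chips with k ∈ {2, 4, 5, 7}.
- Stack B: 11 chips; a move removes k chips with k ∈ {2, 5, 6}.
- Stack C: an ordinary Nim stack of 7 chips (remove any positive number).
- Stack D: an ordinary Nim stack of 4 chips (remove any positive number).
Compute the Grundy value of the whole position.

Grundy values for stack A (subtraction set {2, 4, 5, 7}):
k:     0  1  2  3  4  5  6  7  8  9
g(k):  0  0  1  1  2  2  3  3  4  0
So g(9) = 0.
Build the Grundy sequence for stack B with g(k) = mex{g(k−s) : s ∈ {2, 5, 6}, s ≤ k}:
k:     0  1  2  3  4  5  6  7  8  9 10 11
g(k):  0  0  1  1  0  2  1  3  0  2  1  0
So g(11) = 0.
Stack C is a plain Nim stack of size 7, so its Grundy value is 7.
Stack D is a plain Nim stack of size 4, so its Grundy value is 4.
By the Sprague-Grundy theorem, the Grundy value of a sum of independent games is the XOR of the component values.
Combined value = 0 XOR 0 XOR 7 XOR 4 = 3.

3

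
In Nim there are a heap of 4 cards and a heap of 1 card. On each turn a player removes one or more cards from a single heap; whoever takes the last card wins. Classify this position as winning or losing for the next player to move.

Winning position

Bitwise XOR of the heap sizes:
  100  (4)
  001  (1)
  ---
  101  (5)
The nim-sum is 5 ≠ 0, so this is an N-position: the player to move can win.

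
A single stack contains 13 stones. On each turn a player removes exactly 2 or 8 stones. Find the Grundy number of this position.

1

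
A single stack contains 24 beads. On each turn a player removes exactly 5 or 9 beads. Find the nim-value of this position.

Grundy values for subtraction set {5, 9}:
k:     0  1  2  3  4  5  6  7  8  9 10 11 12 13 14 15 16 17 18 19 20 21 22 23 24
g(k):  0  0  0  0  0  1  1  1  1  1  2  2  2  2  0  0  0  0  0  1  1  1  1  1  2
So g(24) = 2.

2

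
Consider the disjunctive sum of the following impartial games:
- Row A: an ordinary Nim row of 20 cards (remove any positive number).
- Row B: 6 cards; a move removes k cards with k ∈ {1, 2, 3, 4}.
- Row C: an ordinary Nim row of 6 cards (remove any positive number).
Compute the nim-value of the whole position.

19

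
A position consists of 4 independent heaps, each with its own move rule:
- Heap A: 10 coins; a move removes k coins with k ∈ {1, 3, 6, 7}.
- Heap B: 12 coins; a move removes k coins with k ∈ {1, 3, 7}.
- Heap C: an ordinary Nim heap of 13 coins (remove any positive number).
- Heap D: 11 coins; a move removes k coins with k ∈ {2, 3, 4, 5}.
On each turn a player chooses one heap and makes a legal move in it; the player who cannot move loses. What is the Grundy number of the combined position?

13

For heap A, compute g(0), g(1), … with moves {1, 3, 6, 7}:
g(0) = mex{} = 0
g(1) = mex{0} = 1
g(2) = mex{1} = 0
g(3) = mex{0} = 1
g(4) = mex{1} = 0
g(5) = mex{0} = 1
g(6) = mex{0,1} = 2
g(7) = mex{0,1,2} = 3
g(8) = mex{0,1,3} = 2
g(9) = mex{0,1,2} = 3
g(10) = mex{0,1,3} = 2
So g(10) = 2.
Grundy values for heap B (subtraction set {1, 3, 7}):
g(0) = mex{} = 0
g(1) = mex{0} = 1
g(2) = mex{1} = 0
g(3) = mex{0} = 1
g(4) = mex{1} = 0
g(5) = mex{0} = 1
g(6) = mex{1} = 0
g(7) = mex{0} = 1
g(8) = mex{1} = 0
g(9) = mex{0} = 1
g(10) = mex{1} = 0
g(11) = mex{0} = 1
g(12) = mex{1} = 0
So g(12) = 0.
Heap C is a plain Nim heap of size 13, so its Grundy value is 13.
For heap D, compute g(0), g(1), … with moves {2, 3, 4, 5}:
g(0) = mex{} = 0
g(1) = mex{} = 0
g(2) = mex{0} = 1
g(3) = mex{0} = 1
g(4) = mex{0,1} = 2
g(5) = mex{0,1} = 2
g(6) = mex{0,1,2} = 3
g(7) = mex{1,2} = 0
g(8) = mex{1,2,3} = 0
g(9) = mex{0,2,3} = 1
g(10) = mex{0,2,3} = 1
g(11) = mex{0,1,3} = 2
So g(11) = 2.
By the Sprague-Grundy theorem, the Grundy value of a sum of independent games is the XOR of the component values.
Combined value = 2 ⊕ 0 ⊕ 13 ⊕ 2 = 13.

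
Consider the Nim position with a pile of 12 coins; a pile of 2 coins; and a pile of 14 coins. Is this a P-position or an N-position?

P-position

Nim-sum: 12 ⊕ 2 ⊕ 14 = 0.
The nim-sum is 0, so this is a P-position: the player to move is in a losing position under optimal play.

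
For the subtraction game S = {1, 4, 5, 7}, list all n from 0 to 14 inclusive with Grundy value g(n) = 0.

Grundy values for subtraction set {1, 4, 5, 7}:
k:     0  1  2  3  4  5  6  7  8  9 10 11 12 13 14
g(k):  0  1  0  1  2  3  2  3  0  1  0  1  2  3  2
The P-positions (g = 0) in 0..14 are 0, 2, 8, 10.

0, 2, 8, 10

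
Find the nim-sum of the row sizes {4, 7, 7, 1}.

5

Nim-sum: 4 ⊕ 7 ⊕ 7 ⊕ 1 = 5.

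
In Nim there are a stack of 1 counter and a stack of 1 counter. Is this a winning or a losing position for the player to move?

Losing position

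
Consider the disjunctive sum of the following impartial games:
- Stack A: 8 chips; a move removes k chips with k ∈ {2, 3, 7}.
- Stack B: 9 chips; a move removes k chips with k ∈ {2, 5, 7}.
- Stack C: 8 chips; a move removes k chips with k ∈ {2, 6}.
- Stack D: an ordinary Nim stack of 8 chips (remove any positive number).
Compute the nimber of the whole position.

For stack A, compute g(0), g(1), … with moves {2, 3, 7}:
k:     0  1  2  3  4  5  6  7  8
g(k):  0  0  1  1  2  0  0  1  1
So g(8) = 1.
For stack B, compute g(0), g(1), … with moves {2, 5, 7}:
k:     0  1  2  3  4  5  6  7  8  9
g(k):  0  0  1  1  0  2  1  3  2  2
So g(9) = 2.
For stack C, compute g(0), g(1), … with moves {2, 6}:
k:     0  1  2  3  4  5  6  7  8
g(k):  0  0  1  1  0  0  1  1  0
So g(8) = 0.
Stack D is a plain Nim stack of size 8, so its Grundy value is 8.
By the Sprague-Grundy theorem, the Grundy value of a sum of independent games is the XOR of the component values.
Combined value = 1 XOR 2 XOR 0 XOR 8 = 11.

11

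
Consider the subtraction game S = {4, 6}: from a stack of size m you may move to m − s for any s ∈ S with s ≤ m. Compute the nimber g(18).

2

Compute g(0), g(1), … for moves {4, 6}:
k:     0  1  2  3  4  5  6  7  8  9 10 11 12 13 14 15 16 17 18
g(k):  0  0  0  0  1  1  1  1  2  2  0  0  0  0  1  1  1  1  2
So g(18) = 2.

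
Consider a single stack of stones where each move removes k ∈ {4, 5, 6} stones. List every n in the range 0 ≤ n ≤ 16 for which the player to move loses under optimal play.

0, 1, 2, 3, 10, 11, 12, 13

Compute g(0), g(1), … for moves {4, 5, 6}:
k:     0  1  2  3  4  5  6  7  8  9 10 11 12 13 14 15 16
g(k):  0  0  0  0  1  1  1  1  2  2  0  0  0  0  1  1  1
The P-positions (g = 0) in 0..16 are 0, 1, 2, 3, 10, 11, 12, 13.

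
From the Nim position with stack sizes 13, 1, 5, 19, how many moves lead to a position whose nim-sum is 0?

1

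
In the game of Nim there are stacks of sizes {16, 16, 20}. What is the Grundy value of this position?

Nim-sum: 16 XOR 16 XOR 20 = 20.

20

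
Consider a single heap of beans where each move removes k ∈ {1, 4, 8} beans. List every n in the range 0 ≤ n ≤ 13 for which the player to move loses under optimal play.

0, 2, 5, 7, 12

Grundy values for subtraction set {1, 4, 8}:
k:     0  1  2  3  4  5  6  7  8  9 10 11 12 13
g(k):  0  1  0  1  2  0  1  0  1  2  3  2  0  1
The P-positions (g = 0) in 0..13 are 0, 2, 5, 7, 12.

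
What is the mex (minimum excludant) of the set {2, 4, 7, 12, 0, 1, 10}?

3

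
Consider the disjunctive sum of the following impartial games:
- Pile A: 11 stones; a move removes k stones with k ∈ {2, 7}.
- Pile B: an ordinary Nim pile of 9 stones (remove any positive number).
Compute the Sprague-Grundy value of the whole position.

8

For pile A, compute g(0), g(1), … with moves {2, 7}:
k:     0  1  2  3  4  5  6  7  8  9 10 11
g(k):  0  0  1  1  0  0  1  1  2  0  0  1
So g(11) = 1.
Pile B is a plain Nim pile of size 9, so its Grundy value is 9.
By the Sprague-Grundy theorem, the Grundy value of a sum of independent games is the XOR of the component values.
Combined value = 1 ⊕ 9 = 8.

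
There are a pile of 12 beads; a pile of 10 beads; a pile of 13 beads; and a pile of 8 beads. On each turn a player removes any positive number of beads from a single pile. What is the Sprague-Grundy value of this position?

3

In binary:
  1100  (12)
  1010  (10)
  1101  (13)
  1000  (8)
  ----
  0011  (3)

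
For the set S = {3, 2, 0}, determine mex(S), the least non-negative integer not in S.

1

0 is in the set but 1 is not, so the mex is 1.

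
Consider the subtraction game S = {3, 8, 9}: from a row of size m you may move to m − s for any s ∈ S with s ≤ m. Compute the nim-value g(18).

0

Compute g(0), g(1), … for moves {3, 8, 9}:
k:     0  1  2  3  4  5  6  7  8  9 10 11 12 13 14 15 16 17 18
g(k):  0  0  0  1  1  1  0  0  2  1  1  3  0  0  2  1  1  0  0
So g(18) = 0.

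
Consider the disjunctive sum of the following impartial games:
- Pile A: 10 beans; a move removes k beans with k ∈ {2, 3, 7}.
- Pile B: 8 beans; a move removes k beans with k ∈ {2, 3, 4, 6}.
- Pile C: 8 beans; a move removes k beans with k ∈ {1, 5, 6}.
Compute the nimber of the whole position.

For pile A, compute g(0), g(1), … with moves {2, 3, 7}:
k:     0  1  2  3  4  5  6  7  8  9 10
g(k):  0  0  1  1  2  0  0  1  1  2  0
So g(10) = 0.
Build the Grundy sequence for pile B with g(k) = mex{g(k−s) : s ∈ {2, 3, 4, 6}, s ≤ k}:
k:     0  1  2  3  4  5  6  7  8
g(k):  0  0  1  1  2  2  3  3  0
So g(8) = 0.
Grundy values for pile C (subtraction set {1, 5, 6}):
g(0) = mex{} = 0
g(1) = mex{0} = 1
g(2) = mex{1} = 0
g(3) = mex{0} = 1
g(4) = mex{1} = 0
g(5) = mex{0} = 1
g(6) = mex{0,1} = 2
g(7) = mex{0,1,2} = 3
g(8) = mex{0,1,3} = 2
So g(8) = 2.
By the Sprague-Grundy theorem, the Grundy value of a sum of independent games is the XOR of the component values.
Combined value = 0 XOR 0 XOR 2 = 2.

2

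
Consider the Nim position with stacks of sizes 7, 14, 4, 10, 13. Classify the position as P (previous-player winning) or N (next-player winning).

N-position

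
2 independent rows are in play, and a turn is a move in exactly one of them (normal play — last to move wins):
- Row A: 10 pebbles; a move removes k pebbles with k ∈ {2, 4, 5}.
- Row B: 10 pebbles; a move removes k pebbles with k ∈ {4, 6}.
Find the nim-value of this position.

For row A, compute g(0), g(1), … with moves {2, 4, 5}:
g(0) = mex{} = 0
g(1) = mex{} = 0
g(2) = mex{0} = 1
g(3) = mex{0} = 1
g(4) = mex{0,1} = 2
g(5) = mex{0,1} = 2
g(6) = mex{0,1,2} = 3
g(7) = mex{1,2} = 0
g(8) = mex{1,2,3} = 0
g(9) = mex{0,2} = 1
g(10) = mex{0,2,3} = 1
So g(10) = 1.
Grundy values for row B (subtraction set {4, 6}):
k:     0  1  2  3  4  5  6  7  8  9 10
g(k):  0  0  0  0  1  1  1  1  2  2  0
So g(10) = 0.
By the Sprague-Grundy theorem, the Grundy value of a sum of independent games is the XOR of the component values.
Combined value = 1 XOR 0 = 1.

1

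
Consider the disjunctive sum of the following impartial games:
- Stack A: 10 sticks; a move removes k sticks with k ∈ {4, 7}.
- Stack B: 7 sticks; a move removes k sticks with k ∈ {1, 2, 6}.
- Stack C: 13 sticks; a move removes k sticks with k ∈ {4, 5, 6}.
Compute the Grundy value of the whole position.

2

For stack A, compute g(0), g(1), … with moves {4, 7}:
k:     0  1  2  3  4  5  6  7  8  9 10
g(k):  0  0  0  0  1  1  1  1  2  2  2
So g(10) = 2.
Grundy values for stack B (subtraction set {1, 2, 6}):
g(0) = mex{} = 0
g(1) = mex{0} = 1
g(2) = mex{0,1} = 2
g(3) = mex{1,2} = 0
g(4) = mex{0,2} = 1
g(5) = mex{0,1} = 2
g(6) = mex{0,1,2} = 3
g(7) = mex{1,2,3} = 0
So g(7) = 0.
Build the Grundy sequence for stack C with g(k) = mex{g(k−s) : s ∈ {4, 5, 6}, s ≤ k}:
g(0) = mex{} = 0
g(1) = mex{} = 0
g(2) = mex{} = 0
g(3) = mex{} = 0
g(4) = mex{0} = 1
g(5) = mex{0} = 1
g(6) = mex{0} = 1
g(7) = mex{0} = 1
g(8) = mex{0,1} = 2
g(9) = mex{0,1} = 2
g(10) = mex{1} = 0
g(11) = mex{1} = 0
g(12) = mex{1,2} = 0
g(13) = mex{1,2} = 0
So g(13) = 0.
By the Sprague-Grundy theorem, the Grundy value of a sum of independent games is the XOR of the component values.
Combined value = 2 ⊕ 0 ⊕ 0 = 2.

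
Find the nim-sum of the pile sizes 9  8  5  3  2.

5

Compute the nim-sum pairwise:
9 ⊕ 8 = 1
1 ⊕ 5 = 4
4 ⊕ 3 = 7
7 ⊕ 2 = 5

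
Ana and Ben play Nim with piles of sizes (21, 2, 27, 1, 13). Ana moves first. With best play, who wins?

Nim-sum: 21 XOR 2 XOR 27 XOR 1 XOR 13 = 0.
The nim-sum is 0, so this is a P-position: the player to move is in a losing position under optimal play; Ana is about to move from it and so loses — Ben wins.

Ben wins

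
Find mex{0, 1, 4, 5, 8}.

The values 0, 1 are all present; 2 is the first non-negative integer missing from the set.

2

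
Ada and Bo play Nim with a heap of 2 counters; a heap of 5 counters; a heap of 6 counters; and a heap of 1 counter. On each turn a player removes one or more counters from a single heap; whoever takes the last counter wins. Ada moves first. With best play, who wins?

Bo wins

Write each in binary and XOR column by column:
  010  (2)
  101  (5)
  110  (6)
  001  (1)
  ---
  000  (0)
The nim-sum is 0, so this is a P-position: the player to move is in a losing position under optimal play; Ada is about to move from it and so loses — Bo wins.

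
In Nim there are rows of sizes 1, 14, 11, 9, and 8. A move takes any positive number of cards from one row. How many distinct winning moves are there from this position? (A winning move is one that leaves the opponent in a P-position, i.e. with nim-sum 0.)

Write each in binary and XOR column by column:
  0001  (1)
  1110  (14)
  1011  (11)
  1001  (9)
  1000  (8)
  ----
  0101  (5)
The overall nim-sum is X = 5. A row of size p has a winning move iff p XOR X < p (reduce it to p XOR X).
  1: 1 XOR 5 = 4 ≥ 1 — no move.
  14: 14 XOR 5 = 11 < 14 — winning move (to 11).
  11: 11 XOR 5 = 14 ≥ 11 — no move.
  9: 9 XOR 5 = 12 ≥ 9 — no move.
  8: 8 XOR 5 = 13 ≥ 8 — no move.
That gives 1 winning move.

1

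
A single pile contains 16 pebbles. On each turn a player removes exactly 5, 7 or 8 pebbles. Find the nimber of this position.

Grundy values for subtraction set {5, 7, 8}:
k:     0  1  2  3  4  5  6  7  8  9 10 11 12 13 14 15 16
g(k):  0  0  0  0  0  1  1  1  1  1  2  2  2  0  0  0  0
So g(16) = 0.

0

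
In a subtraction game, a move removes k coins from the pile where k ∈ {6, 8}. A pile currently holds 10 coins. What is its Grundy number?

1

Build the Grundy sequence with g(k) = mex{g(k−s) : s ∈ {6, 8}, s ≤ k}:
k:     0  1  2  3  4  5  6  7  8  9 10
g(k):  0  0  0  0  0  0  1  1  1  1  1
So g(10) = 1.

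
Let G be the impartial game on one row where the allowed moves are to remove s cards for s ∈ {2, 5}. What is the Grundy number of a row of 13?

1

Grundy values for subtraction set {2, 5}:
k:     0  1  2  3  4  5  6  7  8  9 10 11 12 13
g(k):  0  0  1  1  0  2  1  0  0  1  1  0  2  1
So g(13) = 1.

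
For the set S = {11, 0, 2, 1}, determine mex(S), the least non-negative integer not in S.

3

The values 0, 1, 2 are all present; 3 is the first non-negative integer missing from the set.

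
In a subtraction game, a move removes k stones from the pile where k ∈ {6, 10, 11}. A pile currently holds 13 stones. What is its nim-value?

2

Grundy values for subtraction set {6, 10, 11}:
k:     0  1  2  3  4  5  6  7  8  9 10 11 12 13
g(k):  0  0  0  0  0  0  1  1  1  1  1  1  2  2
So g(13) = 2.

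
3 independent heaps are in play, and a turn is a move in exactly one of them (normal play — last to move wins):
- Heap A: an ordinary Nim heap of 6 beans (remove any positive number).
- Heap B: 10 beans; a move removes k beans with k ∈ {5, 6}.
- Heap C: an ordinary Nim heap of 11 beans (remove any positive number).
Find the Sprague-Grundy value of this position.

15

Heap A is a plain Nim heap of size 6, so its Grundy value is 6.
Build the Grundy sequence for heap B with g(k) = mex{g(k−s) : s ∈ {5, 6}, s ≤ k}:
k:     0  1  2  3  4  5  6  7  8  9 10
g(k):  0  0  0  0  0  1  1  1  1  1  2
So g(10) = 2.
Heap C is a plain Nim heap of size 11, so its Grundy value is 11.
By the Sprague-Grundy theorem, the Grundy value of a sum of independent games is the XOR of the component values.
Combined value = 6 XOR 2 XOR 11 = 15.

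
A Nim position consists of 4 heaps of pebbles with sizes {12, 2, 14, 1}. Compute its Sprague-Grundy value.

1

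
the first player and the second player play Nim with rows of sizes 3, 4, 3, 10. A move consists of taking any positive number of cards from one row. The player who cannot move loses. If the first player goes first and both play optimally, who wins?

the first player wins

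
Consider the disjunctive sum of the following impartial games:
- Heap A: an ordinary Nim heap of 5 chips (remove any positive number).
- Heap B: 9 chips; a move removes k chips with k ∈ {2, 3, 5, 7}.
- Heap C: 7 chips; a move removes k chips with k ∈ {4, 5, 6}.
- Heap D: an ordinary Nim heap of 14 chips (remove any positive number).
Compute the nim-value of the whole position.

Heap A is a plain Nim heap of size 5, so its Grundy value is 5.
Build the Grundy sequence for heap B with g(k) = mex{g(k−s) : s ∈ {2, 3, 5, 7}, s ≤ k}:
k:     0  1  2  3  4  5  6  7  8  9
g(k):  0  0  1  1  2  2  3  3  4  0
So g(9) = 0.
Build the Grundy sequence for heap C with g(k) = mex{g(k−s) : s ∈ {4, 5, 6}, s ≤ k}:
g(0) = mex{} = 0
g(1) = mex{} = 0
g(2) = mex{} = 0
g(3) = mex{} = 0
g(4) = mex{0} = 1
g(5) = mex{0} = 1
g(6) = mex{0} = 1
g(7) = mex{0} = 1
So g(7) = 1.
Heap D is a plain Nim heap of size 14, so its Grundy value is 14.
The value of a disjunctive sum is the nim-sum of the parts.
Combined value = 5 ⊕ 0 ⊕ 1 ⊕ 14 = 10.

10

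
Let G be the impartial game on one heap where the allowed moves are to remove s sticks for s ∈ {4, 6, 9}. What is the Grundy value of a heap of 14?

Grundy values for subtraction set {4, 6, 9}:
g(0) = mex{} = 0
g(1) = mex{} = 0
g(2) = mex{} = 0
g(3) = mex{} = 0
g(4) = mex{0} = 1
g(5) = mex{0} = 1
g(6) = mex{0} = 1
g(7) = mex{0} = 1
g(8) = mex{0,1} = 2
g(9) = mex{0,1} = 2
g(10) = mex{0,1} = 2
g(11) = mex{0,1} = 2
g(12) = mex{0,1,2} = 3
g(13) = mex{1,2} = 0
g(14) = mex{1,2} = 0
So g(14) = 0.

0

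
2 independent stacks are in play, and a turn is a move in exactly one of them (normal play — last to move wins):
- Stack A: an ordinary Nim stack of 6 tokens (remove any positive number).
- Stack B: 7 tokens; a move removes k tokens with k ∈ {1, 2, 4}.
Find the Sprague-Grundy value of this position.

7

Stack A is a plain Nim stack of size 6, so its Grundy value is 6.
Build the Grundy sequence for stack B with g(k) = mex{g(k−s) : s ∈ {1, 2, 4}, s ≤ k}:
k:     0  1  2  3  4  5  6  7
g(k):  0  1  2  0  1  2  0  1
So g(7) = 1.
The value of a disjunctive sum is the nim-sum of the parts.
Combined value = 6 ⊕ 1 = 7.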